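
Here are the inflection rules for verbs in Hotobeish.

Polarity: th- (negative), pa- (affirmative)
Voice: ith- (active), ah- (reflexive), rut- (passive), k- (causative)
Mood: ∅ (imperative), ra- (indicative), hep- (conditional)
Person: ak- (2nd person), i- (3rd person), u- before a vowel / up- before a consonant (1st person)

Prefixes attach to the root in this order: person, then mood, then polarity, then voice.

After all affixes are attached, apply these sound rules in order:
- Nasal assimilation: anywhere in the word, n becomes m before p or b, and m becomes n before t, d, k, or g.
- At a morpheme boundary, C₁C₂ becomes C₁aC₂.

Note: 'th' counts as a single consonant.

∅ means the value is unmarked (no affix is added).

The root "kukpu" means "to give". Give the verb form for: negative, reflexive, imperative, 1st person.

Attach person 1st person up- (before consonant 'k') → upkukpu.
mood = imperative: zero marking, form stays upkukpu.
Attach polarity negative th- → thupkukpu.
Attach voice reflexive ah- → ahthupkukpu.
Nasal assimilation: no change.
Apply epenthesis: ahthupkukpu → ahathupakukpu.

ahathupakukpu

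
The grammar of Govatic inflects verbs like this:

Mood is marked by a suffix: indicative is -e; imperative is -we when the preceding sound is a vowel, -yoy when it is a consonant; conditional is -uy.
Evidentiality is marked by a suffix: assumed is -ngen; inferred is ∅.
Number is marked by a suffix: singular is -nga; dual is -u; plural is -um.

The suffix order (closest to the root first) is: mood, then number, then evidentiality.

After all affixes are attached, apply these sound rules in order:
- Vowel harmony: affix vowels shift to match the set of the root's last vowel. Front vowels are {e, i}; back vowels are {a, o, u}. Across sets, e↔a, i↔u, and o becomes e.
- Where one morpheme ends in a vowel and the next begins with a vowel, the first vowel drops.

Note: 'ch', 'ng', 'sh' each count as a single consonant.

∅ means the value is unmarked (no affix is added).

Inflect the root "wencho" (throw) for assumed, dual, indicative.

wenchungan

Attach mood indicative -e → wenchoe.
Attach number dual -u → wenchoeu.
Attach evidentiality assumed -ngen → wenchoeungen.
Apply vowel harmony: wenchoeungen → wenchoaungan.
Apply vowel deletion: wenchoaungan → wenchungan.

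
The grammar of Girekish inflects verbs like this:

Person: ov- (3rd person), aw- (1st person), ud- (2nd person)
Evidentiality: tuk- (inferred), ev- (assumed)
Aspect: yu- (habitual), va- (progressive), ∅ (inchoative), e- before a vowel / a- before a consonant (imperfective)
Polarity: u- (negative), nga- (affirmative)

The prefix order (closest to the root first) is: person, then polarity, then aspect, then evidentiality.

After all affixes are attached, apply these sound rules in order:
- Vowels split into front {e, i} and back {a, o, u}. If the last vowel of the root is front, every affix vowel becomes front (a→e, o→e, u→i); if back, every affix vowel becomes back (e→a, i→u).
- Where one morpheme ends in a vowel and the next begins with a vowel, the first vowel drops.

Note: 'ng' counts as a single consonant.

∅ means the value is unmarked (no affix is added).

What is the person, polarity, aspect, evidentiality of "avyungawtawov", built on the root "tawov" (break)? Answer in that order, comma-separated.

Segment: ev-yu-nga-aw-tawov.
person: aw- → 1st person.
polarity: nga- → affirmative.
aspect: yu- → habitual.
evidentiality: ev- → assumed.

1st person, affirmative, habitual, assumed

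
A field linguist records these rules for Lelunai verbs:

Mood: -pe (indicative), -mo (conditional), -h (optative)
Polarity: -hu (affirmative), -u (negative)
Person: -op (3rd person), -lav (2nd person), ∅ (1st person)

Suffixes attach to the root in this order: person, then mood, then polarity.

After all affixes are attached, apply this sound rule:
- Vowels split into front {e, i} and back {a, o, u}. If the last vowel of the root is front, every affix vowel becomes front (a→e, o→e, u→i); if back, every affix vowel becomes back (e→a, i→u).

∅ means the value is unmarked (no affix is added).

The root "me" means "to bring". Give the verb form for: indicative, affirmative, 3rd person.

Attach person 3rd person -op → meop.
Attach mood indicative -pe → meoppe.
Attach polarity affirmative -hu → meoppehu.
Apply vowel harmony: meoppehu → meeppehi.

meeppehi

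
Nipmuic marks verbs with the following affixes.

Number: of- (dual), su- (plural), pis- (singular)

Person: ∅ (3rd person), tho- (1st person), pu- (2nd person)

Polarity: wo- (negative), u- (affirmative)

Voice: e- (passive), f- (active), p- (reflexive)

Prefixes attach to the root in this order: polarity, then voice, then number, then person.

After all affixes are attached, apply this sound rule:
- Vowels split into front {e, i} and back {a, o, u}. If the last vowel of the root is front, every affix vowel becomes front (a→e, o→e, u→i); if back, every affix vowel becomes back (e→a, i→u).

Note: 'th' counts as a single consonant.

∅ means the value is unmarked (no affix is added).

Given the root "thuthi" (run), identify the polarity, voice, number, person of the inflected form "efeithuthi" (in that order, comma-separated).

affirmative, passive, dual, 3rd person

Segment: of-e-u-thuthi.
polarity: u- → affirmative.
voice: e- → passive.
number: of- → dual.
person: ∅ → 3rd person.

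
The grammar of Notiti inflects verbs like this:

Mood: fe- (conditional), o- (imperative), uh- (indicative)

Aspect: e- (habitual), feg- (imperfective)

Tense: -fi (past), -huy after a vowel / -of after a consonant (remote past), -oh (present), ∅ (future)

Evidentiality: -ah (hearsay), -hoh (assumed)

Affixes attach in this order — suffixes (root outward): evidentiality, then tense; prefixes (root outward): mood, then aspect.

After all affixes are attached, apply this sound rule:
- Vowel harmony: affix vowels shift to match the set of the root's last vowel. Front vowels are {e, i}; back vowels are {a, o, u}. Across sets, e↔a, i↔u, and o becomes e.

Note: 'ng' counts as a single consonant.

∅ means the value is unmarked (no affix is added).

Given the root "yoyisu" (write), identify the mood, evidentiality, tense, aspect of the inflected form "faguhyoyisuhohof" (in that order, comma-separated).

indicative, assumed, remote past, imperfective

Segment: feg-uh-yoyisu-hoh-of.
mood: uh- → indicative.
evidentiality: -hoh → assumed.
tense: -huy/of → remote past.
aspect: feg- → imperfective.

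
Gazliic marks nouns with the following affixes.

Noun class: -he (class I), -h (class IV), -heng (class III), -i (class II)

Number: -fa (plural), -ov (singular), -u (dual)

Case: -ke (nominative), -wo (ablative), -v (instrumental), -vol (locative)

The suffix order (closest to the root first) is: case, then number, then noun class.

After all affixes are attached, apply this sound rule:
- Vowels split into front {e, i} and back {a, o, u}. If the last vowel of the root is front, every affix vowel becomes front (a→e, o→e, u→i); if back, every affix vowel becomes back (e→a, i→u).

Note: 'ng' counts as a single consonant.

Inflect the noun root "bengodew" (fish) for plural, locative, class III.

bengodewvelfeheng

Attach case locative -vol → bengodewvol.
Attach number plural -fa → bengodewvolfa.
Attach noun class class III -heng → bengodewvolfaheng.
Apply vowel harmony: bengodewvolfaheng → bengodewvelfeheng.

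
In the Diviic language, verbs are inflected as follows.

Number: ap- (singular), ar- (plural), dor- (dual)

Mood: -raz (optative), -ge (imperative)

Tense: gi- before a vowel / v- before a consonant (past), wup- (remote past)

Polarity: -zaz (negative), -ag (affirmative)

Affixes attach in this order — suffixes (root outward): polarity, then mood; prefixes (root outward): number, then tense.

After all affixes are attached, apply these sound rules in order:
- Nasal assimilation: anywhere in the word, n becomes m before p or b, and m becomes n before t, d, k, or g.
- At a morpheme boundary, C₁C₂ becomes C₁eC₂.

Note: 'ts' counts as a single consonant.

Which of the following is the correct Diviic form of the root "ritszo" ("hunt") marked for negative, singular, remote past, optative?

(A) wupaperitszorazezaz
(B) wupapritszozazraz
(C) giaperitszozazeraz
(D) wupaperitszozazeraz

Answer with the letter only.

Attach number singular ap- → apritszo.
Attach polarity negative -zaz → apritszozaz.
Attach tense remote past wup- → wupapritszozaz.
Attach mood optative -raz → wupapritszozazraz.
Nasal assimilation: no change.
Apply epenthesis: wupapritszozazraz → wupaperitszozazeraz.
So the correct form is wupaperitszozazeraz, option (D).
(B) wupapritszozazraz is wrong: it fails to apply the sound rule(s).
(A) wupaperitszorazezaz is wrong: it has the affixes in the wrong order.
(C) giaperitszozazeraz is wrong: it uses past instead of remote past for tense.

D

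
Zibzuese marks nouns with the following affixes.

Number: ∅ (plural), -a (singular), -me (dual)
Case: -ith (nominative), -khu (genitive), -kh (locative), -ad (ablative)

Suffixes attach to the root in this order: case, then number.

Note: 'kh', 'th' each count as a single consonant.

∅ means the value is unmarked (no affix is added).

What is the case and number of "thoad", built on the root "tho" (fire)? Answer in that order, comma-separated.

Segment: tho-ad.
case: -ad → ablative.
number: ∅ → plural.

ablative, plural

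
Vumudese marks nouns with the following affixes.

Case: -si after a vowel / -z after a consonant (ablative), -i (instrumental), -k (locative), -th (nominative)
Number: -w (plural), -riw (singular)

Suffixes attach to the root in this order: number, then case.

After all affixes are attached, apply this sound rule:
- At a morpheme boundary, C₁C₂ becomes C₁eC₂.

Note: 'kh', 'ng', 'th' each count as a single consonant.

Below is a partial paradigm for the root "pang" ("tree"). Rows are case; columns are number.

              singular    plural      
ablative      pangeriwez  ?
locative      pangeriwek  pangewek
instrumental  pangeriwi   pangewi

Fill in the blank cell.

pangewez

Attach number plural -w → pangw.
Attach case ablative -z (after consonant 'w') → pangwz.
Apply epenthesis: pangwz → pangewez.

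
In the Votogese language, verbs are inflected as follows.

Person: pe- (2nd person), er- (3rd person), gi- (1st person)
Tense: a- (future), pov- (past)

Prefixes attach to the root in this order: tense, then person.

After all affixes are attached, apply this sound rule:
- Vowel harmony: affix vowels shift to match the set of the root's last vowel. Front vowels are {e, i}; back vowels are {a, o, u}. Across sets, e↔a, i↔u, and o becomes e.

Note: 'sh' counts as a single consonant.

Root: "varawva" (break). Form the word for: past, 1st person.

gupovvarawva

Attach tense past pov- → povvarawva.
Attach person 1st person gi- → gipovvarawva.
Apply vowel harmony: gipovvarawva → gupovvarawva.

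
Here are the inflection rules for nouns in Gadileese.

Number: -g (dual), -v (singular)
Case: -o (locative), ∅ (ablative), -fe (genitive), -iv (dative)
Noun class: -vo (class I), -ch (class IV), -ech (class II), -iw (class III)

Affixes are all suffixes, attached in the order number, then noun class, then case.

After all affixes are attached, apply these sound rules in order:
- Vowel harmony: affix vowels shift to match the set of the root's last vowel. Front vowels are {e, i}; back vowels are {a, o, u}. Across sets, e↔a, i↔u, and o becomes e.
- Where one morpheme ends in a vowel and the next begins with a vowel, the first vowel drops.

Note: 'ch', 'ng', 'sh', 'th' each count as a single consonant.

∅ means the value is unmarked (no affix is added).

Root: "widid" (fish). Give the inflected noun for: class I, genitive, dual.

wididgvefe

Attach number dual -g → wididg.
Attach noun class class I -vo → wididgvo.
Attach case genitive -fe → wididgvofe.
Apply vowel harmony: wididgvofe → wididgvefe.
Vowel deletion: no change.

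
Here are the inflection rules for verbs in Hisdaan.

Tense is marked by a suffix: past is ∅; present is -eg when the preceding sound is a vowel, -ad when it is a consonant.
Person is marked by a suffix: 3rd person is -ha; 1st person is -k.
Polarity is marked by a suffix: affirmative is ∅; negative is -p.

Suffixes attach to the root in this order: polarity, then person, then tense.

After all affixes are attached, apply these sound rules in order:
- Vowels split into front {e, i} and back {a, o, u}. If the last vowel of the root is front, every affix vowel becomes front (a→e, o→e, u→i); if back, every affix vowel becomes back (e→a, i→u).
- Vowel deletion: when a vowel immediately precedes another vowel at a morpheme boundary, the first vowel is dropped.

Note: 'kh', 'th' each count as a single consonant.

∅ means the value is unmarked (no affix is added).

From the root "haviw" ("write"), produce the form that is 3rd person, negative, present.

Attach polarity negative -p → haviwp.
Attach person 3rd person -ha → haviwpha.
Attach tense present -eg (after vowel 'a') → haviwphaeg.
Apply vowel harmony: haviwphaeg → haviwpheeg.
Apply vowel deletion: haviwpheeg → haviwpheg.

haviwpheg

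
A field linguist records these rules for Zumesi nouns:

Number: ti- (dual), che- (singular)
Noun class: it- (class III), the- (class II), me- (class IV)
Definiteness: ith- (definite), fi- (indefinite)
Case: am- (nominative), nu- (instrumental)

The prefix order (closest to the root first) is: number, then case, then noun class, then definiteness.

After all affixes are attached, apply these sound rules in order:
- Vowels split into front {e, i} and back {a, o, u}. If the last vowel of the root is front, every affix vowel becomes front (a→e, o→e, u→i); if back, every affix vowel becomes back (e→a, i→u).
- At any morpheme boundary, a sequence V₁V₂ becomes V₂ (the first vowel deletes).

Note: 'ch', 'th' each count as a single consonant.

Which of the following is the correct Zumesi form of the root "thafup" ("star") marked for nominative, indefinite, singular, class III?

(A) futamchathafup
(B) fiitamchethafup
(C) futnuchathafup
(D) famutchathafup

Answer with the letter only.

A

Attach number singular che- → chethafup.
Attach case nominative am- → amchethafup.
Attach noun class class III it- → itamchethafup.
Attach definiteness indefinite fi- → fiitamchethafup.
Apply vowel harmony: fiitamchethafup → fuutamchathafup.
Apply vowel deletion: fuutamchathafup → futamchathafup.
So the correct form is futamchathafup, option (A).
(D) famutchathafup is wrong: it has the affixes in the wrong order.
(C) futnuchathafup is wrong: it uses instrumental instead of nominative for case.
(B) fiitamchethafup is wrong: it fails to apply the sound rule(s).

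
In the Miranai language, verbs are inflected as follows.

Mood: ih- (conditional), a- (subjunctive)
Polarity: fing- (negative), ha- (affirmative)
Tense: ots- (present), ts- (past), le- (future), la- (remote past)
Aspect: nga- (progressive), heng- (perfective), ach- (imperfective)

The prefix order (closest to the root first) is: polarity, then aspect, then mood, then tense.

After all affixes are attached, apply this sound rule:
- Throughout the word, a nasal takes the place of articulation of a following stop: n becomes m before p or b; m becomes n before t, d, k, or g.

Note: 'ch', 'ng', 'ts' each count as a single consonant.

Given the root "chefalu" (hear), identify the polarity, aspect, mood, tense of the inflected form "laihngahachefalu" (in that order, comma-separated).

Segment: la-ih-nga-ha-chefalu.
polarity: ha- → affirmative.
aspect: nga- → progressive.
mood: ih- → conditional.
tense: la- → remote past.

affirmative, progressive, conditional, remote past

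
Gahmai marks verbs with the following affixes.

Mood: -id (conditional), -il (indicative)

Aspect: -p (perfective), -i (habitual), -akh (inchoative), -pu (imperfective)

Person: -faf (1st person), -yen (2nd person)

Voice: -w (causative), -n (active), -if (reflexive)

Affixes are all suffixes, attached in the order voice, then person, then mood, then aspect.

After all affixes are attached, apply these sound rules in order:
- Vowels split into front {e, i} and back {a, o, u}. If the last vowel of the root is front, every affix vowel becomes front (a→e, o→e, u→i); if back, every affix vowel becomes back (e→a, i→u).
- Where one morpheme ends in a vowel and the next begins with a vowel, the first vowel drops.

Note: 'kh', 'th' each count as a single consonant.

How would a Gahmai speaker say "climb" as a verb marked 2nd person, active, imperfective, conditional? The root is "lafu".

Attach voice active -n → lafun.
Attach person 2nd person -yen → lafunyen.
Attach mood conditional -id → lafunyenid.
Attach aspect imperfective -pu → lafunyenidpu.
Apply vowel harmony: lafunyenidpu → lafunyanudpu.
Vowel deletion: no change.

lafunyanudpu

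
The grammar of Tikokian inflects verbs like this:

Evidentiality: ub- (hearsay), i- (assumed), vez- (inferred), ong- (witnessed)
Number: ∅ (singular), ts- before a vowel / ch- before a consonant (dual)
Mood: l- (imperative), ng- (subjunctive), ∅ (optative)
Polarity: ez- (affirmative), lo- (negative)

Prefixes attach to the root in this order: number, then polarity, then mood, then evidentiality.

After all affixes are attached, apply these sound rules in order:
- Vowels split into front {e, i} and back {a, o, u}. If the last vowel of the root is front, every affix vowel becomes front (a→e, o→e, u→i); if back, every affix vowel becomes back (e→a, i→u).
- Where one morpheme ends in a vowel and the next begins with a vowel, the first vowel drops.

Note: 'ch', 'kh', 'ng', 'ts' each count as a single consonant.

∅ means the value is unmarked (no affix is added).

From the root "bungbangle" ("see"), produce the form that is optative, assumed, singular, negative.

ilebungbangle

number = singular: zero marking, form stays bungbangle.
Attach polarity negative lo- → lobungbangle.
mood = optative: zero marking, form stays lobungbangle.
Attach evidentiality assumed i- → ilobungbangle.
Apply vowel harmony: ilobungbangle → ilebungbangle.
Vowel deletion: no change.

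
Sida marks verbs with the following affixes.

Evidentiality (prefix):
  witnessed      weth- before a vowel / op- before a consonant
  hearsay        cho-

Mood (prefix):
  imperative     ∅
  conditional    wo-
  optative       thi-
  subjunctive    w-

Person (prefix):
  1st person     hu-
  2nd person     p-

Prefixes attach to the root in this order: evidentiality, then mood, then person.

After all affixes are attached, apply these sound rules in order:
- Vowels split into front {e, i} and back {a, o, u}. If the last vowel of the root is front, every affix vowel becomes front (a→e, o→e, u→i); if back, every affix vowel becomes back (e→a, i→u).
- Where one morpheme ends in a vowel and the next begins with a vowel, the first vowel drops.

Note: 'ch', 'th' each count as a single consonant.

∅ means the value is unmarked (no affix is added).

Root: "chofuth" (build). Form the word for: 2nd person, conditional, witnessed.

Attach evidentiality witnessed op- (before consonant 'ch') → opchofuth.
Attach mood conditional wo- → woopchofuth.
Attach person 2nd person p- → pwoopchofuth.
Vowel harmony: no change.
Apply vowel deletion: pwoopchofuth → pwopchofuth.

pwopchofuth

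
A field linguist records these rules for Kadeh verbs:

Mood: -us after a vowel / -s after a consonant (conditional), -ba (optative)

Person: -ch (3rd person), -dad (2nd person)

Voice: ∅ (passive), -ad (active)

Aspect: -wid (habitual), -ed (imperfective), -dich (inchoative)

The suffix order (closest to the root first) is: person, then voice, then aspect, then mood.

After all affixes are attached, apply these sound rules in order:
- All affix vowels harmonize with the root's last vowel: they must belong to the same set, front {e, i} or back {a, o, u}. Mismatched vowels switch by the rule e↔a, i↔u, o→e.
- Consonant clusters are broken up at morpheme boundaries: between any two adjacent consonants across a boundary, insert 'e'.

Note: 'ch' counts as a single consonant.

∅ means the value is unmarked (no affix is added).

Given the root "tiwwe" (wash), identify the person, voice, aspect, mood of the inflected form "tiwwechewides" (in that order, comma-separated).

Segment: tiwwe-ch-wid-s.
person: -ch → 3rd person.
voice: ∅ → passive.
aspect: -wid → habitual.
mood: -us/s → conditional.

3rd person, passive, habitual, conditional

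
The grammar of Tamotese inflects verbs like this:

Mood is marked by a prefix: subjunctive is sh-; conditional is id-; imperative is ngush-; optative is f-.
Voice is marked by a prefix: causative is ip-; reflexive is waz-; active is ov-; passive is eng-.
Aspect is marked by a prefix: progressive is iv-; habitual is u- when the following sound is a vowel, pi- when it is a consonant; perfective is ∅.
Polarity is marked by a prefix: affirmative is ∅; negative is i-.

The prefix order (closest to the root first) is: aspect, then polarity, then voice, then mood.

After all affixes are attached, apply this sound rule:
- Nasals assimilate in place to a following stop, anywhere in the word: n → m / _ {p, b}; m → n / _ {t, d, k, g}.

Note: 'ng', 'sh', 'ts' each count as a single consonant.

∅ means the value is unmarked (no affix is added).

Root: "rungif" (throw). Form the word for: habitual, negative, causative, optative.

fipipirungif

Attach aspect habitual pi- (before consonant 'r') → pirungif.
Attach polarity negative i- → ipirungif.
Attach voice causative ip- → ipipirungif.
Attach mood optative f- → fipipirungif.
Nasal assimilation: no change.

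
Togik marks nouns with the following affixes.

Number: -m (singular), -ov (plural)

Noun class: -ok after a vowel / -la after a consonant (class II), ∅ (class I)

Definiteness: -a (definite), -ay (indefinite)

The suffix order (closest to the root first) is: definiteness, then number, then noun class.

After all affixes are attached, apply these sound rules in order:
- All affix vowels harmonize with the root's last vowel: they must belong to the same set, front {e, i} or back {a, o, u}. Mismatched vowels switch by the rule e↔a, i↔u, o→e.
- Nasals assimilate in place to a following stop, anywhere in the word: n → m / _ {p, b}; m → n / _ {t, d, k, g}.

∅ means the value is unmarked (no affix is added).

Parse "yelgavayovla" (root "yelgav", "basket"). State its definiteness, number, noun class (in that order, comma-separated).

Segment: yelgav-ay-ov-la.
definiteness: -ay → indefinite.
number: -ov → plural.
noun class: -ok/la → class II.

indefinite, plural, class II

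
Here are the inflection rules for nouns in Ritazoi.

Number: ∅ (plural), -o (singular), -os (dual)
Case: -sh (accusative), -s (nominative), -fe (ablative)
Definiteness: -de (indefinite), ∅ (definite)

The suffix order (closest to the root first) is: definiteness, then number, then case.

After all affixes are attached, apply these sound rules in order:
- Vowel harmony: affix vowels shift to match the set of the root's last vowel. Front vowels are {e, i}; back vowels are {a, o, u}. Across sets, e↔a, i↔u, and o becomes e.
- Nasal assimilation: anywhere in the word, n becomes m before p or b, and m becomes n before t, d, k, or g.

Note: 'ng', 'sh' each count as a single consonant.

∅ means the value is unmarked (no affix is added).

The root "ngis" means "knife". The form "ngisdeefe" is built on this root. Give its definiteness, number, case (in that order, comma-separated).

indefinite, singular, ablative

Segment: ngis-de-o-fe.
definiteness: -de → indefinite.
number: -o → singular.
case: -fe → ablative.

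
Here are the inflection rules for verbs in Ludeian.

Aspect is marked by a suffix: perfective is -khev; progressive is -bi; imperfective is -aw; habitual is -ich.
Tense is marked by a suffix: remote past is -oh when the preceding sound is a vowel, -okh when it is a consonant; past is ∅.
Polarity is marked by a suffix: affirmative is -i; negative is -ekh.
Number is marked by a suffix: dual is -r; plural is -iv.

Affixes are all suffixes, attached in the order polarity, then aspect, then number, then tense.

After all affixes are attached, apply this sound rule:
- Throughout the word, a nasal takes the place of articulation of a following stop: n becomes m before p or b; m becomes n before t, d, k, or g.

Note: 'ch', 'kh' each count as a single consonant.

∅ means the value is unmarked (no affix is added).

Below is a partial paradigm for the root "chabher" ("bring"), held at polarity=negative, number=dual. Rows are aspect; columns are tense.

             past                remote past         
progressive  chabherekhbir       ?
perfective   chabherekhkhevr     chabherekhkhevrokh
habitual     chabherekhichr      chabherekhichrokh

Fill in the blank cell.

chabherekhbirokh

Attach polarity negative -ekh → chabherekh.
Attach aspect progressive -bi → chabherekhbi.
Attach number dual -r → chabherekhbir.
Attach tense remote past -okh (after consonant 'r') → chabherekhbirokh.
Nasal assimilation: no change.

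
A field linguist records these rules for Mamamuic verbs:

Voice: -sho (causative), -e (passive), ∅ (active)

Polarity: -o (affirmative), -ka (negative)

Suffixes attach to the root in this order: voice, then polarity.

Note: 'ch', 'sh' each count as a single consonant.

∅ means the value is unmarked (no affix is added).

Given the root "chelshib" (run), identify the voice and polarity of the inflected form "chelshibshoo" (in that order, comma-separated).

causative, affirmative

Segment: chelshib-sho-o.
voice: -sho → causative.
polarity: -o → affirmative.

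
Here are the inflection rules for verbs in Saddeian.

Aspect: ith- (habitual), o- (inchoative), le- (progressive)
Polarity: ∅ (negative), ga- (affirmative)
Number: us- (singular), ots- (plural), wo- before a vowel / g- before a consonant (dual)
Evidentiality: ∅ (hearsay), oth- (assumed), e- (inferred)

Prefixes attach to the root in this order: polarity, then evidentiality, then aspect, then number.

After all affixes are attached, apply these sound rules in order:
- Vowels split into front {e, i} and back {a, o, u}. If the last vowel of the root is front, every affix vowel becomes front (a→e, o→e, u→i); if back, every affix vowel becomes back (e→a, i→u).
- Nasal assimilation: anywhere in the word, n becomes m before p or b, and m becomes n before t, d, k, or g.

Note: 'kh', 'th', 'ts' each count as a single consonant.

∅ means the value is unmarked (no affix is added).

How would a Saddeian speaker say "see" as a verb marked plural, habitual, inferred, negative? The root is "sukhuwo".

otsuthasukhuwo

polarity = negative: zero marking, form stays sukhuwo.
Attach evidentiality inferred e- → esukhuwo.
Attach aspect habitual ith- → ithesukhuwo.
Attach number plural ots- → otsithesukhuwo.
Apply vowel harmony: otsithesukhuwo → otsuthasukhuwo.
Nasal assimilation: no change.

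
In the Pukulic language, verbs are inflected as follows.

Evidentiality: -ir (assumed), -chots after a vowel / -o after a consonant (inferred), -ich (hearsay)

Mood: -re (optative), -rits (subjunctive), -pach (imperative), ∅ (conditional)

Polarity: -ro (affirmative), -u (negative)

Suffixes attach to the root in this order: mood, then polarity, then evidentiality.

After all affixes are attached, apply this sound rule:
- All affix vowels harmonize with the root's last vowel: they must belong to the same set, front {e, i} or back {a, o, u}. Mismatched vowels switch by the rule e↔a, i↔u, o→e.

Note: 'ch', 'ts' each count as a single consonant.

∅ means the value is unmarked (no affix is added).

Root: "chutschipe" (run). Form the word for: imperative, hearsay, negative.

Attach mood imperative -pach → chutschipepach.
Attach polarity negative -u → chutschipepachu.
Attach evidentiality hearsay -ich → chutschipepachuich.
Apply vowel harmony: chutschipepachuich → chutschipepechiich.

chutschipepechiich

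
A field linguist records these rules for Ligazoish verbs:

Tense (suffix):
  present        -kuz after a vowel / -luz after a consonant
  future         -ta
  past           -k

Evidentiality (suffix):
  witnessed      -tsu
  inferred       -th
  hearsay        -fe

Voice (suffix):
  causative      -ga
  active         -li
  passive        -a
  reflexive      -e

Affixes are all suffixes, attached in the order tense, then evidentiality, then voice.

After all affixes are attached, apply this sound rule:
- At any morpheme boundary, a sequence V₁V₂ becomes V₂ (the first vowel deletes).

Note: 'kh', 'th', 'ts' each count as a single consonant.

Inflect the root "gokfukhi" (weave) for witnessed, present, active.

gokfukhikuztsuli

Attach tense present -kuz (after vowel 'i') → gokfukhikuz.
Attach evidentiality witnessed -tsu → gokfukhikuztsu.
Attach voice active -li → gokfukhikuztsuli.
Vowel deletion: no change.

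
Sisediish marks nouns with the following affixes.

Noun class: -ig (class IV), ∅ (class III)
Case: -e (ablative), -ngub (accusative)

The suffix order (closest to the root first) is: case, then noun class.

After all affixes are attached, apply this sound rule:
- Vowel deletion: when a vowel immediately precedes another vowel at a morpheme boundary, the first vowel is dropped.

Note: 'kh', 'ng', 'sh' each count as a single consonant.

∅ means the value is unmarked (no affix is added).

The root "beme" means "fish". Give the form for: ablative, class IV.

Attach case ablative -e → bemee.
Attach noun class class IV -ig → bemeeig.
Apply vowel deletion: bemeeig → bemig.

bemig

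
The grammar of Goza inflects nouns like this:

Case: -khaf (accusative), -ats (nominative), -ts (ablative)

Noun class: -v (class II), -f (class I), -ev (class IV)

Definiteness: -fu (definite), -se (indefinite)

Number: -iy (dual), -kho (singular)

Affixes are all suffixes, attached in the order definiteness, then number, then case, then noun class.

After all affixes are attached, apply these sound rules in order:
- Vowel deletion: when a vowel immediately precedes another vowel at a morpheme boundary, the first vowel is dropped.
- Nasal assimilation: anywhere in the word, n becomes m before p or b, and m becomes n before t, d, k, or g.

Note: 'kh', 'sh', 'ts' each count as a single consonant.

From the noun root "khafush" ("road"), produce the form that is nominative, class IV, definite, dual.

khafushfiyatsev

Attach definiteness definite -fu → khafushfu.
Attach number dual -iy → khafushfuiy.
Attach case nominative -ats → khafushfuiyats.
Attach noun class class IV -ev → khafushfuiyatsev.
Apply vowel deletion: khafushfuiyatsev → khafushfiyatsev.
Nasal assimilation: no change.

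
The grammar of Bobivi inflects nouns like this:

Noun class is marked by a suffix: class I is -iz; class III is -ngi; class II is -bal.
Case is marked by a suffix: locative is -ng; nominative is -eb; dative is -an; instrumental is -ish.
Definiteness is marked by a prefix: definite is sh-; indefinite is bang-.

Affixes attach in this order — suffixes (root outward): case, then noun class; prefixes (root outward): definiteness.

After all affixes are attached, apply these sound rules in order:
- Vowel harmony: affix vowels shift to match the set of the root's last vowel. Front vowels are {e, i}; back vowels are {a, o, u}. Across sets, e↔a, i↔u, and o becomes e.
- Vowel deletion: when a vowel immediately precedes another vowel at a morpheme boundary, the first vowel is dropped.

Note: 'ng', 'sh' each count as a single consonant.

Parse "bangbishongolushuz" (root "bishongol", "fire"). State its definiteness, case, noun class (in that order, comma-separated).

Segment: bang-bishongol-ish-iz.
definiteness: bang- → indefinite.
case: -ish → instrumental.
noun class: -iz → class I.

indefinite, instrumental, class I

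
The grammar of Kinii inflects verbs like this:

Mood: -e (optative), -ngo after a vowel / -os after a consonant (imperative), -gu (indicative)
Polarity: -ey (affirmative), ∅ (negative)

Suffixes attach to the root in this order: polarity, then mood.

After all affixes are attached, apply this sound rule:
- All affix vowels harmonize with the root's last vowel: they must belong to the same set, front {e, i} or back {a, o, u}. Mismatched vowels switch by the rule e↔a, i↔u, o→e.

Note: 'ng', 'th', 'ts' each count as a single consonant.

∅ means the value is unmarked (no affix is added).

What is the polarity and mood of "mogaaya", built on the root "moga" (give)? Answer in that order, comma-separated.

affirmative, optative

Segment: moga-ey-e.
polarity: -ey → affirmative.
mood: -e → optative.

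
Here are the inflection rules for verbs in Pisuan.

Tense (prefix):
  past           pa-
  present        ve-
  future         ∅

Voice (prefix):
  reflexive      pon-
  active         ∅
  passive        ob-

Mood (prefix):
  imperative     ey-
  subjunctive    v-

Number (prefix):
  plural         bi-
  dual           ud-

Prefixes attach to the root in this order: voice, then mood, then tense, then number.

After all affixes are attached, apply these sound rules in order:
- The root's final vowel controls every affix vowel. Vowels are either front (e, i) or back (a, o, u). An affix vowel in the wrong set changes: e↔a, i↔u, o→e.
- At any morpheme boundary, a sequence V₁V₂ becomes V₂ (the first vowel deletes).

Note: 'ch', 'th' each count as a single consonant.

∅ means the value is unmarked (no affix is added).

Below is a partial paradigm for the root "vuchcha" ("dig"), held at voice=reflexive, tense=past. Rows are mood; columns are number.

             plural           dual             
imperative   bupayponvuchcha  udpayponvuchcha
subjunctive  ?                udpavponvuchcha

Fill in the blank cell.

bupavponvuchcha

Attach voice reflexive pon- → ponvuchcha.
Attach mood subjunctive v- → vponvuchcha.
Attach tense past pa- → pavponvuchcha.
Attach number plural bi- → bipavponvuchcha.
Apply vowel harmony: bipavponvuchcha → bupavponvuchcha.
Vowel deletion: no change.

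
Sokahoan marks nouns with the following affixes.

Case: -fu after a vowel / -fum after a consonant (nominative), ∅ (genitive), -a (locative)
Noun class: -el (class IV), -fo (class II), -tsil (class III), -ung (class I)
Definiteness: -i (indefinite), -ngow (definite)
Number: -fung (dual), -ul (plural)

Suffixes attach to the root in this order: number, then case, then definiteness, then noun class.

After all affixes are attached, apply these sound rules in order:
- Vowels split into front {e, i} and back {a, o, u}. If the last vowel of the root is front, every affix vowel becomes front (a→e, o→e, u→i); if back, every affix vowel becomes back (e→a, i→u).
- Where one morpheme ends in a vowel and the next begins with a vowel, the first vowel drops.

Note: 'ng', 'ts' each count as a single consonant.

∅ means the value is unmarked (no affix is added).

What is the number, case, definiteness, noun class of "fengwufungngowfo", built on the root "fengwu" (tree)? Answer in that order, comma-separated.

Segment: fengwu-fung-ngow-fo.
number: -fung → dual.
case: ∅ → genitive.
definiteness: -ngow → definite.
noun class: -fo → class II.

dual, genitive, definite, class II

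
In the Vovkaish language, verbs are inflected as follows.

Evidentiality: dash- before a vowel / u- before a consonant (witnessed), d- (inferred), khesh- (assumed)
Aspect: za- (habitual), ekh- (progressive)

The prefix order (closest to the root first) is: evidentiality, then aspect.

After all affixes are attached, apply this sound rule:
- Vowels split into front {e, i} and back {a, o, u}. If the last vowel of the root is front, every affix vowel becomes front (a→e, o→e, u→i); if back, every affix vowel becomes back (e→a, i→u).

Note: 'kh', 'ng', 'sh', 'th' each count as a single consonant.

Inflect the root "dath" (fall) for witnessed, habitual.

Attach evidentiality witnessed u- (before consonant 'd') → udath.
Attach aspect habitual za- → zaudath.
Vowel harmony: no change.

zaudath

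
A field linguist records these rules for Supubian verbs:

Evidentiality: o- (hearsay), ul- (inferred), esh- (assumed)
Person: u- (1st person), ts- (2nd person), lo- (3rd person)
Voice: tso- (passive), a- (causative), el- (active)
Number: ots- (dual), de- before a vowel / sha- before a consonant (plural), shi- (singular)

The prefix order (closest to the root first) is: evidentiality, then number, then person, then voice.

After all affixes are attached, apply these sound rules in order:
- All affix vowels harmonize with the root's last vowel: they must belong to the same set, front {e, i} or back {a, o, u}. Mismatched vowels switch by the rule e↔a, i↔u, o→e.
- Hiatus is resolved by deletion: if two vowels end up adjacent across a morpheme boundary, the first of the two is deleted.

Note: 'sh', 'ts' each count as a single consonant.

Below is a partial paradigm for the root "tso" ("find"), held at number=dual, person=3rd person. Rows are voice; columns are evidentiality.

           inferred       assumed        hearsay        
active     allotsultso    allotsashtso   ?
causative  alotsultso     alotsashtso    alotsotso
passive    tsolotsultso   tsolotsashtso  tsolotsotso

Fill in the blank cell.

allotsotso

Attach evidentiality hearsay o- → otso.
Attach number dual ots- → otsotso.
Attach person 3rd person lo- → lootsotso.
Attach voice active el- → ellootsotso.
Apply vowel harmony: ellootsotso → allootsotso.
Apply vowel deletion: allootsotso → allotsotso.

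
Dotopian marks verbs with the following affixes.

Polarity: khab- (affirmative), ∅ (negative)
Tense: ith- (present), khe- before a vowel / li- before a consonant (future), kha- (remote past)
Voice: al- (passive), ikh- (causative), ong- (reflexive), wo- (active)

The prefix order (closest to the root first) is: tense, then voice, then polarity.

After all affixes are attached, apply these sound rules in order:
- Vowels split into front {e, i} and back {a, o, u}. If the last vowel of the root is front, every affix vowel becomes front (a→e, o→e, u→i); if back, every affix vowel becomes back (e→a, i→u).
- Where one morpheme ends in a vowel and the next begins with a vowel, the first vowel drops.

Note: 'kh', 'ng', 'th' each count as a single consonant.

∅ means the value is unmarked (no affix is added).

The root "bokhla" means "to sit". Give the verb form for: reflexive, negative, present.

onguthbokhla

Attach tense present ith- → ithbokhla.
Attach voice reflexive ong- → ongithbokhla.
polarity = negative: zero marking, form stays ongithbokhla.
Apply vowel harmony: ongithbokhla → onguthbokhla.
Vowel deletion: no change.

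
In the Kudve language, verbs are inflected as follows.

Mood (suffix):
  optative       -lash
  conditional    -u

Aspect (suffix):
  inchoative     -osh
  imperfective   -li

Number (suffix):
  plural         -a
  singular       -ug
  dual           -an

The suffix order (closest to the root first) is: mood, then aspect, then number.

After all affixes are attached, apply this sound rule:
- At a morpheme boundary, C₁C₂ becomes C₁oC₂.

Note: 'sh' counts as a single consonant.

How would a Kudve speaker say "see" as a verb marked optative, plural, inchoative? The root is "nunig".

Attach mood optative -lash → nuniglash.
Attach aspect inchoative -osh → nuniglashosh.
Attach number plural -a → nuniglashosha.
Apply epenthesis: nuniglashosha → nunigolashosha.

nunigolashosha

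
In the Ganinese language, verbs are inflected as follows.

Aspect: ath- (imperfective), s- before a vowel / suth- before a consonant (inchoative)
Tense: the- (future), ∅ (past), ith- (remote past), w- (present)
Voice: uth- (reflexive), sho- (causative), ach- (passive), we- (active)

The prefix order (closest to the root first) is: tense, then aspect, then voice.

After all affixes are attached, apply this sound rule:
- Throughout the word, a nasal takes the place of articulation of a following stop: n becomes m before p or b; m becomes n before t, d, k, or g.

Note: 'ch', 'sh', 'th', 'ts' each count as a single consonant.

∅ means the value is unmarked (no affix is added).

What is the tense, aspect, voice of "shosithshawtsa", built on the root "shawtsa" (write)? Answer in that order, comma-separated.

Segment: sho-s-ith-shawtsa.
tense: ith- → remote past.
aspect: s/suth- → inchoative.
voice: sho- → causative.

remote past, inchoative, causative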